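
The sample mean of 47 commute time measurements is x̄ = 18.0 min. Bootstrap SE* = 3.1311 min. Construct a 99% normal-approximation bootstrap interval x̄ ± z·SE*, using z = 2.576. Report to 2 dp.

Margin = 2.576 × 3.1311 = 8.066
Interval: 18.0 ± 8.066

(9.93, 26.07)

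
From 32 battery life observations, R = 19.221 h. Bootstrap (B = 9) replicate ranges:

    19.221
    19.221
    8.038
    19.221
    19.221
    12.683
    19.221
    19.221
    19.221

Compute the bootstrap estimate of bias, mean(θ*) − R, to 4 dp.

mean(θ*) = (19.221 + 19.221 + 8.038 + 19.221 + 19.221 + 12.683 + 19.221 + 19.221 + 19.221) / 9 = 17.25200
bias = 17.25200 − 19.221

bias = −1.9690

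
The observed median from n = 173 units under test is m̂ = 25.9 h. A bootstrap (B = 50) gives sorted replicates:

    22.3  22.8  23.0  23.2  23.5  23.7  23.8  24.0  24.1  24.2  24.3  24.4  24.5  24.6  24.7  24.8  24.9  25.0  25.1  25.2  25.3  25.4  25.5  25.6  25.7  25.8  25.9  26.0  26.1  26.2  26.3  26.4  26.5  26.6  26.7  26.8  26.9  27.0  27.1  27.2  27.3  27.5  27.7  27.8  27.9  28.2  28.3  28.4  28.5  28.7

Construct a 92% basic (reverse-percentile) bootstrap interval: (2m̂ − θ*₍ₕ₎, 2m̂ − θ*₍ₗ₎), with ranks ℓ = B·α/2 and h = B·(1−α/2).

(23.4, 29.0)

Percentile endpoints at ranks 2 and 48: θ*₍2₎ = 22.8, θ*₍48₎ = 28.4.
Basic interval reflects these around m̂:
  lower = 2 × 25.9 − 28.4 = 23.4
  upper = 2 × 25.9 − 22.8 = 29.0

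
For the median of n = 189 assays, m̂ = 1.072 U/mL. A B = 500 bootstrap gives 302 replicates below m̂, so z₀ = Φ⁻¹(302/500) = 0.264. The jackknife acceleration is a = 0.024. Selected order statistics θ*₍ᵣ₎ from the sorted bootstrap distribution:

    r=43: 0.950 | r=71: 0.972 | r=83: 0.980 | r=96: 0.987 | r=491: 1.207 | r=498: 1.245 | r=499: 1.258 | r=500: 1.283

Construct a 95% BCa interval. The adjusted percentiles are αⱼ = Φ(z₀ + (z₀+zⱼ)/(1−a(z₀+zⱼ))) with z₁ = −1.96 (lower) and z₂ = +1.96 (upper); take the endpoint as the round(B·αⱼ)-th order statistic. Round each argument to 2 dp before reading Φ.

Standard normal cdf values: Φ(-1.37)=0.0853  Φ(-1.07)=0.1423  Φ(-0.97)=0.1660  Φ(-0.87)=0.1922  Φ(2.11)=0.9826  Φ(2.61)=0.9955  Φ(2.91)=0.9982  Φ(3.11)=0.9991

Lower: z₀ + z₁ = 0.264 + (-1.960) = -1.696; 1 − a(z₀+z₁) = 1 − (0.024)(-1.696) = 1.0407; argument = 0.264 + (-1.696)/1.0407 = -1.3657 → -1.37.
α₁ = Φ(-1.37) = 0.0853; rank = round(500 × 0.0853) = 43; θ*₍43₎ = 0.950.
Upper: z₀ + z₂ = 2.224; 1 − a(z₀+z₂) = 0.9466; argument = 2.6134 → 2.61; α₂ = 0.9955; rank = 498; θ*₍498₎ = 1.245.

(0.950, 1.245)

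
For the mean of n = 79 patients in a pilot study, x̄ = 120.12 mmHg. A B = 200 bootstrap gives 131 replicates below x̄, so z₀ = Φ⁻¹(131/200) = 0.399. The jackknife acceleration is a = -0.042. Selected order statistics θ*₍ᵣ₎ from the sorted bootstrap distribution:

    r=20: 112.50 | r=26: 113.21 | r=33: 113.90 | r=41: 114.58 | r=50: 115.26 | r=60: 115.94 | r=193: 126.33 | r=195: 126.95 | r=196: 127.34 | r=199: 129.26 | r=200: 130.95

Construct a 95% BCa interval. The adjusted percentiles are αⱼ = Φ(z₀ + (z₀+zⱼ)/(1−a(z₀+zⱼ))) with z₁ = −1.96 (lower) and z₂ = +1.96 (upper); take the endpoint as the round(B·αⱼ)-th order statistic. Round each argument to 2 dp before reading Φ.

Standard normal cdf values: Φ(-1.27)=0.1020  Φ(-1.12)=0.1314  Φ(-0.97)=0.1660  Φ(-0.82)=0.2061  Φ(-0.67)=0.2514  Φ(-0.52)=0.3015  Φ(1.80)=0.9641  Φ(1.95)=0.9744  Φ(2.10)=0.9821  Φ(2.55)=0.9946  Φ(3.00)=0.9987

Lower: z₀ + z₁ = 0.399 + (-1.960) = -1.561; 1 − a(z₀+z₁) = 1 − (-0.042)(-1.561) = 0.9344; argument = 0.399 + (-1.561)/0.9344 = -1.2715 → -1.27.
α₁ = Φ(-1.27) = 0.1020; rank = round(200 × 0.1020) = 20; θ*₍20₎ = 112.50.
Upper: z₀ + z₂ = 2.359; 1 − a(z₀+z₂) = 1.0991; argument = 2.5453 → 2.55; α₂ = 0.9946; rank = 199; θ*₍199₎ = 129.26.

(112.50, 129.26)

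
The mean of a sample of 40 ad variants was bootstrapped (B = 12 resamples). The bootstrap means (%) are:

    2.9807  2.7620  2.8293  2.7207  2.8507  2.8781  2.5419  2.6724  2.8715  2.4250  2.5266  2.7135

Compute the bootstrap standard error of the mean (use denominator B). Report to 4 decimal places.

SE* = 0.1591

Bootstrap SE is the standard deviation of the 12 replicate means.
Mean of replicates: (2.9807 + 2.7620 + 2.8293 + 2.7207 + 2.8507 + 2.8781 + 2.5419 + 2.6724 + 2.8715 + 2.4250 + 2.5266 + 2.7135) / 12 = 32.77240 / 12 = 2.73103
Sum of squared deviations: (+0.24967)² + (+0.03097)² + (+0.09827)² + (−0.01033)² + (+0.11967)² + (+0.14707)² + (−0.18913)² + (−0.05863)² + (+0.14047)² + (−0.30603)² + (−0.20443)² + (−0.01753)² = 0.30370
Variance = 0.30370 / 12 = 0.02531
SE* = √0.02531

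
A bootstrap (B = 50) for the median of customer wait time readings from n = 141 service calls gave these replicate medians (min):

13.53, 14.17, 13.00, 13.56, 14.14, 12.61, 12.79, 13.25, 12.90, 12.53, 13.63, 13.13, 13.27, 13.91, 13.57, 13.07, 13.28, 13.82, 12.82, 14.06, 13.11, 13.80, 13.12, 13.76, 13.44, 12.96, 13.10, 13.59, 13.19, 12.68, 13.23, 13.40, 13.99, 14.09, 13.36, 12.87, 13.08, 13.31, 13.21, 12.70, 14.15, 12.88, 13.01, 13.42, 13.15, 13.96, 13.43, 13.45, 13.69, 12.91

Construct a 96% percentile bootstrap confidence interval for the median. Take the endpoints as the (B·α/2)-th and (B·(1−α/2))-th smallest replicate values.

Sorted replicates: 12.53, 12.61, 12.68, 12.70, 12.79, 12.82, 12.87, 12.88, 12.90, 12.91, 12.96, 13.00, 13.01, 13.07, 13.08, 13.10, 13.11, 13.12, 13.13, 13.15, 13.19, 13.21, 13.23, 13.25, 13.27, 13.28, 13.31, 13.36, 13.40, 13.42, 13.43, 13.44, 13.45, 13.53, 13.56, 13.57, 13.59, 13.63, 13.69, 13.76, 13.80, 13.82, 13.91, 13.96, 13.99, 14.06, 14.09, 14.14, 14.15, 14.17
α = 0.04; lower rank = 50 × 0.020 = 1; upper rank = 50 × 0.980 = 49.
The 1st smallest replicate is 12.53; the 49th is 14.15.

(12.53, 14.15)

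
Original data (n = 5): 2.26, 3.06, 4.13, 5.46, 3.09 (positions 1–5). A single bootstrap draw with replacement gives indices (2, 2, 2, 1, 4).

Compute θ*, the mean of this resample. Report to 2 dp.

Resample values: 3.06, 3.06, 3.06, 2.26, 5.46.
Mean = (3.06 + 3.06 + 3.06 + 2.26 + 5.46) / 5 = 16.900 / 5 = 3.38

θ* = 3.38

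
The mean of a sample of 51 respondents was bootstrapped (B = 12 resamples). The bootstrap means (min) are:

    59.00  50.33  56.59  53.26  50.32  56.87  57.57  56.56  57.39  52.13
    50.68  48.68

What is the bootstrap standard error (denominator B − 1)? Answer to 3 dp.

Bootstrap SE is the standard deviation of the 12 replicate means.
Mean of replicates: (59.00 + 50.33 + 56.59 + 53.26 + 50.32 + 56.87 + 57.57 + 56.56 + 57.39 + 52.13 + 50.68 + 48.68) / 12 = 649.3800 / 12 = 54.1150
Sum of squared deviations: (+4.8850)² + (−3.7850)² + (+2.4750)² + (−0.8550)² + (−3.7950)² + (+2.7550)² + (+3.4550)² + (+2.4450)² + (+3.2750)² + (−1.9850)² + (−3.4350)² + (−5.4350)² = 140.9575
Variance = 140.9575 / 11 = 12.8143
SE* = √12.8143

SE* = 3.580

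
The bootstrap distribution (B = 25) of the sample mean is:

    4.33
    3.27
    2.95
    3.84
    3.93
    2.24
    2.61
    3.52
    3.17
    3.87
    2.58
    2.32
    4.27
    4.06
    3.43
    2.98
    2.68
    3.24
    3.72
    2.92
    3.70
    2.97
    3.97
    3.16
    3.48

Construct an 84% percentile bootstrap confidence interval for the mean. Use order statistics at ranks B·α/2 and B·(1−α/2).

(2.32, 4.06)

Sorted replicates: 2.24, 2.32, 2.58, 2.61, 2.68, 2.92, 2.95, 2.97, 2.98, 3.16, 3.17, 3.24, 3.27, 3.43, 3.48, 3.52, 3.70, 3.72, 3.84, 3.87, 3.93, 3.97, 4.06, 4.27, 4.33
α = 0.16; lower rank = 25 × 0.080 = 2; upper rank = 25 × 0.920 = 23.
The 2nd smallest replicate is 2.32; the 23rd is 4.06.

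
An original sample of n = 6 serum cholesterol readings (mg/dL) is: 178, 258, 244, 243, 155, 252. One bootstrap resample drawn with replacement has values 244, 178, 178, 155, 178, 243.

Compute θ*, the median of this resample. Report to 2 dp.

θ* = 178.00

Sorted: 155, 178, 178, 178, 243, 244
Median = average of the two middle values = 178.00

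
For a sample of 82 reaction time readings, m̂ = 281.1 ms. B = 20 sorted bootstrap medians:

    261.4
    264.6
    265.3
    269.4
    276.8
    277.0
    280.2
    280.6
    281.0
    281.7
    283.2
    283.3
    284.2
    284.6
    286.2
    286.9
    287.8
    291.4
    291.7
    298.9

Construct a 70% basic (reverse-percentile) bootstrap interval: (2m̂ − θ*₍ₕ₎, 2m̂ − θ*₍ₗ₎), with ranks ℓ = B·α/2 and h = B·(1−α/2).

Percentile endpoints at ranks 3 and 17: θ*₍3₎ = 265.3, θ*₍17₎ = 287.8.
Basic interval reflects these around m̂:
  lower = 2 × 281.1 − 287.8 = 274.4
  upper = 2 × 281.1 − 265.3 = 296.9

(274.4, 296.9)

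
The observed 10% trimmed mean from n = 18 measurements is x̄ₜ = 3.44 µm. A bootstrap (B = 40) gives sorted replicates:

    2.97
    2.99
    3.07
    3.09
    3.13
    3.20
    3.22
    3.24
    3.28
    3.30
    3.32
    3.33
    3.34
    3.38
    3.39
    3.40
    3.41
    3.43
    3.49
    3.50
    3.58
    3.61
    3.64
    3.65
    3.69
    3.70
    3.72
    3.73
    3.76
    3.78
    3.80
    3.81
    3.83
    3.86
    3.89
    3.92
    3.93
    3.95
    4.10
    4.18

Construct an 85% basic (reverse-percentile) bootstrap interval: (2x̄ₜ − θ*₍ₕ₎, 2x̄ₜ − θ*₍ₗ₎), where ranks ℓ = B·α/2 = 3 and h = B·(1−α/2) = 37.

Percentile endpoints at ranks 3 and 37: θ*₍3₎ = 3.07, θ*₍37₎ = 3.93.
Basic interval reflects these around x̄ₜ:
  lower = 2 × 3.44 − 3.93 = 2.95
  upper = 2 × 3.44 − 3.07 = 3.81

(2.95, 3.81)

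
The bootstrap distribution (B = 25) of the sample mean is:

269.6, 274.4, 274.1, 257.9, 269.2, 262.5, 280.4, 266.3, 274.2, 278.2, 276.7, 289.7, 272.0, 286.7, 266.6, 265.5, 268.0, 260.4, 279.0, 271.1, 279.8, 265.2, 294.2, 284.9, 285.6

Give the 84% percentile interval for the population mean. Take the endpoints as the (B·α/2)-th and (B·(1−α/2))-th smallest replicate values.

(260.4, 286.7)

Sorted replicates: 257.9, 260.4, 262.5, 265.2, 265.5, 266.3, 266.6, 268.0, 269.2, 269.6, 271.1, 272.0, 274.1, 274.2, 274.4, 276.7, 278.2, 279.0, 279.8, 280.4, 284.9, 285.6, 286.7, 289.7, 294.2
α = 0.16; lower rank = 25 × 0.080 = 2; upper rank = 25 × 0.920 = 23.
The 2nd smallest replicate is 260.4; the 23rd is 286.7.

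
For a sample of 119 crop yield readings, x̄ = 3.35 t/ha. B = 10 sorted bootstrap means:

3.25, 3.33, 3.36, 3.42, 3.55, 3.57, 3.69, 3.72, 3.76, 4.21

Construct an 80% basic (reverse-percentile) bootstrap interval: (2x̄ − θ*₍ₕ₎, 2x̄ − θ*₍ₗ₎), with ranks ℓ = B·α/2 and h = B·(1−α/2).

(2.94, 3.45)

Percentile endpoints at ranks 1 and 9: θ*₍1₎ = 3.25, θ*₍9₎ = 3.76.
Basic interval reflects these around x̄:
  lower = 2 × 3.35 − 3.76 = 2.94
  upper = 2 × 3.35 − 3.25 = 3.45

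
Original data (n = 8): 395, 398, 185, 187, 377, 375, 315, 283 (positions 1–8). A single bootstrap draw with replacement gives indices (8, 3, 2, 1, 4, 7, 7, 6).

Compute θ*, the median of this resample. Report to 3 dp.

θ* = 315.000

Resample values: 283, 185, 398, 395, 187, 315, 315, 375.
Sorted: 185, 187, 283, 315, 315, 375, 395, 398
Median = average of the two middle values = 315.000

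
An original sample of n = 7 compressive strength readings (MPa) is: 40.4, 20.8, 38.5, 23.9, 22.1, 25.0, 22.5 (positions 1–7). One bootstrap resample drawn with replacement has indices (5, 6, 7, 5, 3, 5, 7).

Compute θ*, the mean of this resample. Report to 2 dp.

Resample values: 22.1, 25.0, 22.5, 22.1, 38.5, 22.1, 22.5.
Mean = (22.1 + 25.0 + 22.5 + 22.1 + 38.5 + 22.1 + 22.5) / 7 = 174.80 / 7 = 24.97

θ* = 24.97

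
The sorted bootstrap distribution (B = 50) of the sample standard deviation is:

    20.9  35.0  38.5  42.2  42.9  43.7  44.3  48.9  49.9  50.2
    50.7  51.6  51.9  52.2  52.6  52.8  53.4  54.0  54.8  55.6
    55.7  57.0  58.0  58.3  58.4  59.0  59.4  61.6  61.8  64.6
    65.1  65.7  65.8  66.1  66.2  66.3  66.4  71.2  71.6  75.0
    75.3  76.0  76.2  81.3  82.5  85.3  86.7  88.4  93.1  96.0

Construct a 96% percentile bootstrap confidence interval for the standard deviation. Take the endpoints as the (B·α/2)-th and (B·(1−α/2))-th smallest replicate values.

(20.9, 93.1)

α = 0.04; lower rank = 50 × 0.020 = 1; upper rank = 50 × 0.980 = 49.
The 1st smallest replicate is 20.9; the 49th is 93.1.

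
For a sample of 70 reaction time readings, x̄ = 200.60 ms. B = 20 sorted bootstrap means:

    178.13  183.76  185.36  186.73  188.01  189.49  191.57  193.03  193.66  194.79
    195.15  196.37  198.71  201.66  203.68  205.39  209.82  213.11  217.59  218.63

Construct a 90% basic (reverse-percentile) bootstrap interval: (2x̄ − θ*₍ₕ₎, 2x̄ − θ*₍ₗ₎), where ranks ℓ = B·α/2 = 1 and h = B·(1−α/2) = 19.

(183.61, 223.07)

Percentile endpoints at ranks 1 and 19: θ*₍1₎ = 178.13, θ*₍19₎ = 217.59.
Basic interval reflects these around x̄:
  lower = 2 × 200.60 − 217.59 = 183.61
  upper = 2 × 200.60 − 178.13 = 223.07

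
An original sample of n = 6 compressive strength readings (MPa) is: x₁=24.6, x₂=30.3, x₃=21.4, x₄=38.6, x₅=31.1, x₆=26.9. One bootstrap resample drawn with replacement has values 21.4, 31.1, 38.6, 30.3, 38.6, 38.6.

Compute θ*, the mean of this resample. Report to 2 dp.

Mean = (21.4 + 31.1 + 38.6 + 30.3 + 38.6 + 38.6) / 6 = 198.60 / 6 = 33.10

θ* = 33.10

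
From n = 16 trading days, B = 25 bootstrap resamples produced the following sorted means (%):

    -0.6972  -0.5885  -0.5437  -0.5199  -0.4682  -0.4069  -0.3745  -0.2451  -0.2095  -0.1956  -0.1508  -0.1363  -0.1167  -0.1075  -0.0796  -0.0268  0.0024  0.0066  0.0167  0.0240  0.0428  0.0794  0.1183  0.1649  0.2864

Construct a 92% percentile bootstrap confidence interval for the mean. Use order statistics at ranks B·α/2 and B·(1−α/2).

(-0.6972, 0.1649)

α = 0.08; lower rank = 25 × 0.040 = 1; upper rank = 25 × 0.960 = 24.
The 1st smallest replicate is -0.6972; the 24th is 0.1649.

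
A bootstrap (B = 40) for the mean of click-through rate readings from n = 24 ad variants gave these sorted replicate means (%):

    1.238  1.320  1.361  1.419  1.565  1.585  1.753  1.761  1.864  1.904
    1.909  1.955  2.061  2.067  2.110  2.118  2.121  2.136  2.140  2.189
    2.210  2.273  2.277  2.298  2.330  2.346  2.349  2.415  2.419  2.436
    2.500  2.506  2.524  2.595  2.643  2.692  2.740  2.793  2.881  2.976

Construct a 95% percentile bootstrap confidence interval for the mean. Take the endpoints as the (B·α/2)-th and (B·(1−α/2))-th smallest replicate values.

(1.238, 2.881)

α = 0.05; lower rank = 40 × 0.025 = 1; upper rank = 40 × 0.975 = 39.
The 1st smallest replicate is 1.238; the 39th is 2.881.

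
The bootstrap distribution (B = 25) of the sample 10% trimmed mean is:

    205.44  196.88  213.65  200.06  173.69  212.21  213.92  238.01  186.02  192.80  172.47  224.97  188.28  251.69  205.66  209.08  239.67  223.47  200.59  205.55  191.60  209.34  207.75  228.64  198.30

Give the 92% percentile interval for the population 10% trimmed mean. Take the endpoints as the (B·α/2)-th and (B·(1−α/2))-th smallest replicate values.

(172.47, 239.67)

Sorted replicates: 172.47, 173.69, 186.02, 188.28, 191.60, 192.80, 196.88, 198.30, 200.06, 200.59, 205.44, 205.55, 205.66, 207.75, 209.08, 209.34, 212.21, 213.65, 213.92, 223.47, 224.97, 228.64, 238.01, 239.67, 251.69
α = 0.08; lower rank = 25 × 0.040 = 1; upper rank = 25 × 0.960 = 24.
The 1st smallest replicate is 172.47; the 24th is 239.67.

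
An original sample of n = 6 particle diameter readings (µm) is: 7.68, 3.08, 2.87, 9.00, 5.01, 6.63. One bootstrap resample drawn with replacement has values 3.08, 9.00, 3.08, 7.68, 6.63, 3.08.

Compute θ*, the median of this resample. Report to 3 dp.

θ* = 4.855

Sorted: 3.08, 3.08, 3.08, 6.63, 7.68, 9.00
Median = average of the two middle values = 4.855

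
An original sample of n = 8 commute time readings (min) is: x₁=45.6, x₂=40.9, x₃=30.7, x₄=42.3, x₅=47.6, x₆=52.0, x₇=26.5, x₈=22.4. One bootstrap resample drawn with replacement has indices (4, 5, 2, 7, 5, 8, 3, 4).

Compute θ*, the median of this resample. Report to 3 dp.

θ* = 41.600

Resample values: 42.3, 47.6, 40.9, 26.5, 47.6, 22.4, 30.7, 42.3.
Sorted: 22.4, 26.5, 30.7, 40.9, 42.3, 42.3, 47.6, 47.6
Median = average of the two middle values = 41.600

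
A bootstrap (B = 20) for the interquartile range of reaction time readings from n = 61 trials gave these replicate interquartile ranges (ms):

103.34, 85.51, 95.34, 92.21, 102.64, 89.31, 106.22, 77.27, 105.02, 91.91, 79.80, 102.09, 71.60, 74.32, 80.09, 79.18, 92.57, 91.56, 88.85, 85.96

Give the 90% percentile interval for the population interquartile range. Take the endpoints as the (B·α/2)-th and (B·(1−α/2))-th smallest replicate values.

Sorted replicates: 71.60, 74.32, 77.27, 79.18, 79.80, 80.09, 85.51, 85.96, 88.85, 89.31, 91.56, 91.91, 92.21, 92.57, 95.34, 102.09, 102.64, 103.34, 105.02, 106.22
α = 0.10; lower rank = 20 × 0.050 = 1; upper rank = 20 × 0.950 = 19.
The 1st smallest replicate is 71.60; the 19th is 105.02.

(71.60, 105.02)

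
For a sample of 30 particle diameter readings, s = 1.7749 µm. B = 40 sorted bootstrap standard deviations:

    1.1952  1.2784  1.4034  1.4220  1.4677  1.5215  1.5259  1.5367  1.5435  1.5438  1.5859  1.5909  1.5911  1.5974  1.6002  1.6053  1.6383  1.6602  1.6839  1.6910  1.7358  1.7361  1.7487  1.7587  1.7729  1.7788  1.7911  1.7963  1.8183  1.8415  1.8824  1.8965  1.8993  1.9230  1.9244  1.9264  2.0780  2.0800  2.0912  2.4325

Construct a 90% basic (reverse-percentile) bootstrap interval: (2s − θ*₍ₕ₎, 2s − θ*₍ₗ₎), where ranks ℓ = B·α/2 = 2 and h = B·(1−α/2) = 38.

Percentile endpoints at ranks 2 and 38: θ*₍2₎ = 1.2784, θ*₍38₎ = 2.0800.
Basic interval reflects these around s:
  lower = 2 × 1.7749 − 2.0800 = 1.4698
  upper = 2 × 1.7749 − 1.2784 = 2.2714

(1.4698, 2.2714)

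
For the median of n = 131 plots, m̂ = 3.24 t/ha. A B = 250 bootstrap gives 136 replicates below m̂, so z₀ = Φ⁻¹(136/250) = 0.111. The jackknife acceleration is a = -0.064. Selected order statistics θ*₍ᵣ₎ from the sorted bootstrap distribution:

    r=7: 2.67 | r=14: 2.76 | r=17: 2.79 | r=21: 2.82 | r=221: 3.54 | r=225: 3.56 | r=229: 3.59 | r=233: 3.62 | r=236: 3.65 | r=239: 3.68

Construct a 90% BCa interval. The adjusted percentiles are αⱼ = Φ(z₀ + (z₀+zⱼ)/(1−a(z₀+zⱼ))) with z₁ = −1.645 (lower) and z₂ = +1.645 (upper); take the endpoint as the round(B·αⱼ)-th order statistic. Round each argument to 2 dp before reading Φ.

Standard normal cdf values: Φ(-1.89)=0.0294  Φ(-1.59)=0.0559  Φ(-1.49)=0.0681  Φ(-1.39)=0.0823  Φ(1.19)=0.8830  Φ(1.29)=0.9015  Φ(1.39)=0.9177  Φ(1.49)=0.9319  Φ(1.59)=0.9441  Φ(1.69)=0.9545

(2.76, 3.68)

Lower: z₀ + z₁ = 0.111 + (-1.645) = -1.534; 1 − a(z₀+z₁) = 1 − (-0.064)(-1.534) = 0.9018; argument = 0.111 + (-1.534)/0.9018 = -1.5900 → -1.59.
α₁ = Φ(-1.59) = 0.0559; rank = round(250 × 0.0559) = 14; θ*₍14₎ = 2.76.
Upper: z₀ + z₂ = 1.756; 1 − a(z₀+z₂) = 1.1124; argument = 1.6896 → 1.69; α₂ = 0.9545; rank = 239; θ*₍239₎ = 3.68.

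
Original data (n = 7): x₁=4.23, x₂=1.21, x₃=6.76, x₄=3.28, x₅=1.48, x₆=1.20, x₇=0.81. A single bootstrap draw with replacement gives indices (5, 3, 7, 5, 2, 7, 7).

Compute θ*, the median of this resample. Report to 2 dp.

Resample values: 1.48, 6.76, 0.81, 1.48, 1.21, 0.81, 0.81.
Sorted: 0.81, 0.81, 0.81, 1.21, 1.48, 1.48, 6.76
Median = middle value = 1.21

θ* = 1.21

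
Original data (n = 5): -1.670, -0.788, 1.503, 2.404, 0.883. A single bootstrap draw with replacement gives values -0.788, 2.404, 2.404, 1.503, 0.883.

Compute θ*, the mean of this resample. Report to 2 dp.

θ* = 1.28

Mean = ((-0.788) + 2.404 + 2.404 + 1.503 + 0.883) / 5 = 6.4060 / 5 = 1.28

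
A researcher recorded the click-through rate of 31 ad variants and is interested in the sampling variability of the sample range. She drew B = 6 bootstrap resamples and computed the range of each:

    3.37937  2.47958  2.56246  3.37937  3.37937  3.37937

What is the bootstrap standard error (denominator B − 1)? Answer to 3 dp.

SE* = 0.444

Bootstrap SE is the standard deviation of the 6 replicate ranges.
Mean of replicates: (3.37937 + 2.47958 + 2.56246 + 3.37937 + 3.37937 + 3.37937) / 6 = 18.559520 / 6 = 3.093253
Sum of squared deviations: (+0.286117)² + (−0.613673)² + (−0.530793)² + (+0.286117)² + (+0.286117)² + (+0.286117)² = 0.985788
Variance = 0.985788 / 5 = 0.197158
SE* = √0.197158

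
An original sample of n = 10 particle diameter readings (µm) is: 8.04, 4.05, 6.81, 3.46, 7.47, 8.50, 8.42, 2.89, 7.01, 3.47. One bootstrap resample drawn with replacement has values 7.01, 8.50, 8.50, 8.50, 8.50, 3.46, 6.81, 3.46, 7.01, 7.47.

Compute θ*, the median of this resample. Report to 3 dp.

Sorted: 3.46, 3.46, 6.81, 7.01, 7.01, 7.47, 8.50, 8.50, 8.50, 8.50
Median = average of the two middle values = 7.240

θ* = 7.240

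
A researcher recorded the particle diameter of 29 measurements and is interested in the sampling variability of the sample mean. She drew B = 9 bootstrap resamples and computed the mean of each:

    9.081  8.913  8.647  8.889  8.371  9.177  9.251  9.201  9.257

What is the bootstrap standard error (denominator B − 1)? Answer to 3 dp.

Bootstrap SE is the standard deviation of the 9 replicate means.
Mean of replicates: (9.081 + 8.913 + 8.647 + 8.889 + 8.371 + 9.177 + 9.251 + 9.201 + 9.257) / 9 = 80.7870 / 9 = 8.9763
Sum of squared deviations: (+0.1047)² + (−0.0633)² + (−0.3293)² + (−0.0873)² + (−0.6053)² + (+0.2007)² + (+0.2747)² + (+0.2247)² + (+0.2807)² = 0.7424
Variance = 0.7424 / 8 = 0.0928
SE* = √0.0928

SE* = 0.305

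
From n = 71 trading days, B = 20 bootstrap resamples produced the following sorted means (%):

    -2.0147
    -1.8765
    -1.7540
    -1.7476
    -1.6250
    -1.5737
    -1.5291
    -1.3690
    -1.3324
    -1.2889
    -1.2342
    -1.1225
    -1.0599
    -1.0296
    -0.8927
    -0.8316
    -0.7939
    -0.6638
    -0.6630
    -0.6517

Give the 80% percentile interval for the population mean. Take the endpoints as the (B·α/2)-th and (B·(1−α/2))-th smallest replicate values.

(-1.8765, -0.6638)

α = 0.20; lower rank = 20 × 0.100 = 2; upper rank = 20 × 0.900 = 18.
The 2nd smallest replicate is -1.8765; the 18th is -0.6638.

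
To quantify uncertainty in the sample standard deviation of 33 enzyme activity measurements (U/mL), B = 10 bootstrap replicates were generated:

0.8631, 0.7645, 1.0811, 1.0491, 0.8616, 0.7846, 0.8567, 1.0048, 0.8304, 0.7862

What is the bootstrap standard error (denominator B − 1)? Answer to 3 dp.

SE* = 0.115

Bootstrap SE is the standard deviation of the 10 replicate standard deviations.
Mean of replicates: (0.8631 + 0.7645 + 1.0811 + 1.0491 + 0.8616 + 0.7846 + 0.8567 + 1.0048 + 0.8304 + 0.7862) / 10 = 8.88210 / 10 = 0.88821
Sum of squared deviations: (−0.02511)² + (−0.12371)² + (+0.19289)² + (+0.16089)² + (−0.02661)² + (−0.10361)² + (−0.03151)² + (+0.11659)² + (−0.05781)² + (−0.10201)² = 0.11880
Variance = 0.11880 / 9 = 0.01320
SE* = √0.01320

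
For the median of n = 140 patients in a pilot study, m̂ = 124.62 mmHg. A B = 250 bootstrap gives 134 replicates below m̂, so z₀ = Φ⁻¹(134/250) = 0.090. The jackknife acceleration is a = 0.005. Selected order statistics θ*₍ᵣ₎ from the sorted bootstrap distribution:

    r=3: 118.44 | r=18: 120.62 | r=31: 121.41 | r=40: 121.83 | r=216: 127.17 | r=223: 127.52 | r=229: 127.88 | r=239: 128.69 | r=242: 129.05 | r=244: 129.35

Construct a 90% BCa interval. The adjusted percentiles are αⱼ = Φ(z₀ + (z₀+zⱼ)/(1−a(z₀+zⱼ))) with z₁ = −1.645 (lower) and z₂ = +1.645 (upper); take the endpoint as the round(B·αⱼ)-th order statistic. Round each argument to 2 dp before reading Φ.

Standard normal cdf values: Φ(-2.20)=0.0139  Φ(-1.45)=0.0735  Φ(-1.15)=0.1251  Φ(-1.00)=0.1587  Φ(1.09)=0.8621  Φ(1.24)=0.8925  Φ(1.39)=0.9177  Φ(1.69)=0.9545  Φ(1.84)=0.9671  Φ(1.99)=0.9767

Lower: z₀ + z₁ = 0.090 + (-1.645) = -1.555; 1 − a(z₀+z₁) = 1 − (0.005)(-1.555) = 1.0078; argument = 0.090 + (-1.555)/1.0078 = -1.4530 → -1.45.
α₁ = Φ(-1.45) = 0.0735; rank = round(250 × 0.0735) = 18; θ*₍18₎ = 120.62.
Upper: z₀ + z₂ = 1.735; 1 − a(z₀+z₂) = 0.9913; argument = 1.8402 → 1.84; α₂ = 0.9671; rank = 242; θ*₍242₎ = 129.05.

(120.62, 129.05)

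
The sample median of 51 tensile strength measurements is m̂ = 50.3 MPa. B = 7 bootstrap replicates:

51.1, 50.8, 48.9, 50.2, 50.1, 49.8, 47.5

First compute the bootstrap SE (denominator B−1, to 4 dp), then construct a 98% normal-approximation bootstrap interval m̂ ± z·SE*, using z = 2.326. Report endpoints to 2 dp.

(47.45, 53.15)

Mean of replicates = 49.7714; sum of squared deviations = 9.0343; SE* = √(9.0343/6) = 1.2271
Margin = 2.326 × 1.2271 = 2.854
Interval: 50.3 ± 2.854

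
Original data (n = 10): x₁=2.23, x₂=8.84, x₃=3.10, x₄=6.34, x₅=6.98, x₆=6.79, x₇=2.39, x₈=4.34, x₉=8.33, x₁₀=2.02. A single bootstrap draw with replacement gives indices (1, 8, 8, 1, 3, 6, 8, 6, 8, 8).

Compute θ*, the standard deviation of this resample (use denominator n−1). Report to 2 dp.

θ* = 1.58

Resample values: 2.23, 4.34, 4.34, 2.23, 3.10, 6.79, 4.34, 6.79, 4.34, 4.34.
Mean = 4.2840; sum of squared deviations = 22.4154
s² = 22.4154 / 9 = 2.4906
s = √2.4906 = 1.58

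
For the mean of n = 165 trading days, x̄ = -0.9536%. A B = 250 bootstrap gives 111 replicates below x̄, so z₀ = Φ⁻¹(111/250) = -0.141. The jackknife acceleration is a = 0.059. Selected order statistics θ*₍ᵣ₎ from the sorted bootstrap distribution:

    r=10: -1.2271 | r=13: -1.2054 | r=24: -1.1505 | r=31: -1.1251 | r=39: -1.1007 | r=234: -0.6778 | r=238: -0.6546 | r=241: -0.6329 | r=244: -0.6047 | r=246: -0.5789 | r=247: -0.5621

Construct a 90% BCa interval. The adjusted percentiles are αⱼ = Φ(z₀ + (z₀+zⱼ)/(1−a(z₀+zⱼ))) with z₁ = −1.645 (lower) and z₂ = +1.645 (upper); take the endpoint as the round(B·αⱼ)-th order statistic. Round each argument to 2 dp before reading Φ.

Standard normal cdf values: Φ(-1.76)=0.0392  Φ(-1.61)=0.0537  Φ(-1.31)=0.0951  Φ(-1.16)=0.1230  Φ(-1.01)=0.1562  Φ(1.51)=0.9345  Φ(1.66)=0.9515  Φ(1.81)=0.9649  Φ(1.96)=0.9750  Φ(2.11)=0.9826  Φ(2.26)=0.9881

Lower: z₀ + z₁ = -0.141 + (-1.645) = -1.786; 1 − a(z₀+z₁) = 1 − (0.059)(-1.786) = 1.1054; argument = -0.141 + (-1.786)/1.1054 = -1.7567 → -1.76.
α₁ = Φ(-1.76) = 0.0392; rank = round(250 × 0.0392) = 10; θ*₍10₎ = -1.2271.
Upper: z₀ + z₂ = 1.504; 1 − a(z₀+z₂) = 0.9113; argument = 1.5095 → 1.51; α₂ = 0.9345; rank = 234; θ*₍234₎ = -0.6778.

(-1.2271, -0.6778)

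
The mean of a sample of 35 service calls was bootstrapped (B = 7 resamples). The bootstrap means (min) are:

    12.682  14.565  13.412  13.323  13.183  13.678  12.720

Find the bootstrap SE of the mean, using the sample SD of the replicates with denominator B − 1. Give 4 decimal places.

Bootstrap SE is the standard deviation of the 7 replicate means.
Mean of replicates: (12.682 + 14.565 + 13.412 + 13.323 + 13.183 + 13.678 + 12.720) / 7 = 93.56300 / 7 = 13.36614
Sum of squared deviations: (−0.68414)² + (+1.19886)² + (+0.04586)² + (−0.04314)² + (−0.18314)² + (+0.31186)² + (−0.64614)² = 2.45757
Variance = 2.45757 / 6 = 0.40960
SE* = √0.40960

SE* = 0.6400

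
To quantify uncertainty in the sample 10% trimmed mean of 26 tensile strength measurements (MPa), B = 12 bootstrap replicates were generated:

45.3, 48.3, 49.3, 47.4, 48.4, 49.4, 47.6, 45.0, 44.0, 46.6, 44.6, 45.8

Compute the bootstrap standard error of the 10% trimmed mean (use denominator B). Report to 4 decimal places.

SE* = 1.7802

Bootstrap SE is the standard deviation of the 12 replicate 10% trimmed means.
Mean of replicates: (45.3 + 48.3 + 49.3 + 47.4 + 48.4 + 49.4 + 47.6 + 45.0 + 44.0 + 46.6 + 44.6 + 45.8) / 12 = 561.70000 / 12 = 46.80833
Sum of squared deviations: (−1.50833)² + (+1.49167)² + (+2.49167)² + (+0.59167)² + (+1.59167)² + (+2.59167)² + (+0.79167)² + (−1.80833)² + (−2.80833)² + (−0.20833)² + (−2.20833)² + (−1.00833)² = 38.02917
Variance = 38.02917 / 12 = 3.16910
SE* = √3.16910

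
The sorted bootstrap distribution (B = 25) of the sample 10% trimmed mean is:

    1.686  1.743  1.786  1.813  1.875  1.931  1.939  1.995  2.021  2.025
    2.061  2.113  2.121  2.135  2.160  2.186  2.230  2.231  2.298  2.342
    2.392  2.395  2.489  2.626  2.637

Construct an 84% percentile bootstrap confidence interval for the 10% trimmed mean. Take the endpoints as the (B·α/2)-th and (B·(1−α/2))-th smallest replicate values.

α = 0.16; lower rank = 25 × 0.080 = 2; upper rank = 25 × 0.920 = 23.
The 2nd smallest replicate is 1.743; the 23rd is 2.489.

(1.743, 2.489)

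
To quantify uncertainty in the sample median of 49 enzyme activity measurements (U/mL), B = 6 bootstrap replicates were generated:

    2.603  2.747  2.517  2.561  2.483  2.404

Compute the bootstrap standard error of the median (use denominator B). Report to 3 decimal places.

Bootstrap SE is the standard deviation of the 6 replicate medians.
Mean of replicates: (2.603 + 2.747 + 2.517 + 2.561 + 2.483 + 2.404) / 6 = 15.3150 / 6 = 2.5525
Sum of squared deviations: (+0.0505)² + (+0.1945)² + (−0.0355)² + (+0.0085)² + (−0.0695)² + (−0.1485)² = 0.0686
Variance = 0.0686 / 6 = 0.0114
SE* = √0.0114

SE* = 0.107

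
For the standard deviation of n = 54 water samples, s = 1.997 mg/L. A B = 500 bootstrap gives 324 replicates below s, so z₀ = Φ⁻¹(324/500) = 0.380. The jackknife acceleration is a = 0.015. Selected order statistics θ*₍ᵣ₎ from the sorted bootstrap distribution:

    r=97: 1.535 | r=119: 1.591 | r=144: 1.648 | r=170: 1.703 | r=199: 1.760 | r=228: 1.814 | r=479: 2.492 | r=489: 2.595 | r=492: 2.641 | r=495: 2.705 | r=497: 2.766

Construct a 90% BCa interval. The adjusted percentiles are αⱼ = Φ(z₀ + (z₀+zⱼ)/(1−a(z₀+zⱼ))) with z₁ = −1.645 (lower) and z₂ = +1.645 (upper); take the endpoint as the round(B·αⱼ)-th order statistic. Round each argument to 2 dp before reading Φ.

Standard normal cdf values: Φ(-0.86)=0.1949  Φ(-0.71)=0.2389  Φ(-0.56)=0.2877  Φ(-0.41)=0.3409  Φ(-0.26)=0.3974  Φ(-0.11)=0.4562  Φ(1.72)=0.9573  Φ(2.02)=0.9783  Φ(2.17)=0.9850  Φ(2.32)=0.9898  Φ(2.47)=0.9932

Lower: z₀ + z₁ = 0.380 + (-1.645) = -1.265; 1 − a(z₀+z₁) = 1 − (0.015)(-1.265) = 1.0190; argument = 0.380 + (-1.265)/1.0190 = -0.8614 → -0.86.
α₁ = Φ(-0.86) = 0.1949; rank = round(500 × 0.1949) = 97; θ*₍97₎ = 1.535.
Upper: z₀ + z₂ = 2.025; 1 − a(z₀+z₂) = 0.9696; argument = 2.4684 → 2.47; α₂ = 0.9932; rank = 497; θ*₍497₎ = 2.766.

(1.535, 2.766)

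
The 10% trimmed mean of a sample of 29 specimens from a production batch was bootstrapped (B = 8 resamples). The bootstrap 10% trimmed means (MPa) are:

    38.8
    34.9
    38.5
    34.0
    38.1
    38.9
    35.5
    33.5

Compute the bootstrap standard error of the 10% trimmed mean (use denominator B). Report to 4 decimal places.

SE* = 2.1335

Bootstrap SE is the standard deviation of the 8 replicate 10% trimmed means.
Mean of replicates: (38.8 + 34.9 + 38.5 + 34.0 + 38.1 + 38.9 + 35.5 + 33.5) / 8 = 292.20000 / 8 = 36.52500
Sum of squared deviations: (+2.27500)² + (−1.62500)² + (+1.97500)² + (−2.52500)² + (+1.57500)² + (+2.37500)² + (−1.02500)² + (−3.02500)² = 36.41500
Variance = 36.41500 / 8 = 4.55187
SE* = √4.55187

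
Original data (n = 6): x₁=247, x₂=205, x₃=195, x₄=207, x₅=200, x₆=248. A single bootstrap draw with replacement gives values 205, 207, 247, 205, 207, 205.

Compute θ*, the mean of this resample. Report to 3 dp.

Mean = (205 + 207 + 247 + 205 + 207 + 205) / 6 = 1276.0 / 6 = 212.667

θ* = 212.667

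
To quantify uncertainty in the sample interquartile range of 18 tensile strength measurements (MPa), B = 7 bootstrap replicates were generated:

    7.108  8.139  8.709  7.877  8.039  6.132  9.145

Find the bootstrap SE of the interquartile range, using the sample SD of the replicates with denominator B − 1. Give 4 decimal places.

Bootstrap SE is the standard deviation of the 7 replicate interquartile ranges.
Mean of replicates: (7.108 + 8.139 + 8.709 + 7.877 + 8.039 + 6.132 + 9.145) / 7 = 55.14900 / 7 = 7.87843
Sum of squared deviations: (−0.77043)² + (+0.26057)² + (+0.83057)² + (−0.00143)² + (+0.16057)² + (−1.74643)² + (+1.26657)² = 6.03131
Variance = 6.03131 / 6 = 1.00522
SE* = √1.00522

SE* = 1.0026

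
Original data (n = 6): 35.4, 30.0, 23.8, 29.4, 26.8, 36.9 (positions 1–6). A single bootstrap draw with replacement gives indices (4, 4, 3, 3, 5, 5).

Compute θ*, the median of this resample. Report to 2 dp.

θ* = 26.80

Resample values: 29.4, 29.4, 23.8, 23.8, 26.8, 26.8.
Sorted: 23.8, 23.8, 26.8, 26.8, 29.4, 29.4
Median = average of the two middle values = 26.80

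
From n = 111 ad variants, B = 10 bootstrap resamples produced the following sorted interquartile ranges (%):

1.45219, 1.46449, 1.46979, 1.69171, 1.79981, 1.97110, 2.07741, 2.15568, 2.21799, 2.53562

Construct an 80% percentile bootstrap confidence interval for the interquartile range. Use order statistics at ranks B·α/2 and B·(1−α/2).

(1.45219, 2.21799)

α = 0.20; lower rank = 10 × 0.100 = 1; upper rank = 10 × 0.900 = 9.
The 1st smallest replicate is 1.45219; the 9th is 2.21799.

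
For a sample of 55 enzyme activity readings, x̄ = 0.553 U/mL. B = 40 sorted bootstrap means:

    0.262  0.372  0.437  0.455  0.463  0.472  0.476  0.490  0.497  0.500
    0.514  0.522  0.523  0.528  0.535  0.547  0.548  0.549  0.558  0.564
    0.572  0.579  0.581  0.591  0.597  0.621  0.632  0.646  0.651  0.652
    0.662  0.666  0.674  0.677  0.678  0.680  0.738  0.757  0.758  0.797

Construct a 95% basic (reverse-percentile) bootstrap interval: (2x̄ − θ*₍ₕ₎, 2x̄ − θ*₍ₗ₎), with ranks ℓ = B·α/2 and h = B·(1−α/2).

Percentile endpoints at ranks 1 and 39: θ*₍1₎ = 0.262, θ*₍39₎ = 0.758.
Basic interval reflects these around x̄:
  lower = 2 × 0.553 − 0.758 = 0.348
  upper = 2 × 0.553 − 0.262 = 0.844

(0.348, 0.844)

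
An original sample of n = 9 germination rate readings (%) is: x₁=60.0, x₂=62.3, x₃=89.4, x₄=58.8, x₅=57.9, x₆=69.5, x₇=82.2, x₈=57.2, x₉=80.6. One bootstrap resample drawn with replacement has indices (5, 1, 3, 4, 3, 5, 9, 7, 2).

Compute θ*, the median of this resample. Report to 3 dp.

θ* = 62.300

Resample values: 57.9, 60.0, 89.4, 58.8, 89.4, 57.9, 80.6, 82.2, 62.3.
Sorted: 57.9, 57.9, 58.8, 60.0, 62.3, 80.6, 82.2, 89.4, 89.4
Median = middle value = 62.300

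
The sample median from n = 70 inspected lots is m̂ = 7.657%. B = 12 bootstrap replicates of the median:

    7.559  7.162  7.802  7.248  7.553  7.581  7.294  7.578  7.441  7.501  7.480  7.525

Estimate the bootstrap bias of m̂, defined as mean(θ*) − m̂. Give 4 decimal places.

mean(θ*) = (7.559 + 7.162 + 7.802 + 7.248 + 7.553 + 7.581 + 7.294 + 7.578 + 7.441 + 7.501 + 7.480 + 7.525) / 12 = 7.47700
bias = 7.47700 − 7.657

bias = −0.1800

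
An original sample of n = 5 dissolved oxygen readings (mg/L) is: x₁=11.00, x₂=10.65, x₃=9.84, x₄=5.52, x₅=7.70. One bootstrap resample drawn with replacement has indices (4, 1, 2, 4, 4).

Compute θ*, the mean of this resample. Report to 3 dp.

θ* = 7.642

Resample values: 5.52, 11.00, 10.65, 5.52, 5.52.
Mean = (5.52 + 11.00 + 10.65 + 5.52 + 5.52) / 5 = 38.210 / 5 = 7.642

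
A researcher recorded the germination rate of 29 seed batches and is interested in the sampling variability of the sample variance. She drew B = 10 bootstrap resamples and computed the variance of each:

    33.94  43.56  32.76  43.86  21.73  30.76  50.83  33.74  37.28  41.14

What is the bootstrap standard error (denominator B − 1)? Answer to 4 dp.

Bootstrap SE is the standard deviation of the 10 replicate variances.
Mean of replicates: (33.94 + 43.56 + 32.76 + 43.86 + 21.73 + 30.76 + 50.83 + 33.74 + 37.28 + 41.14) / 10 = 369.60000 / 10 = 36.96000
Sum of squared deviations: (−3.02000)² + (+6.60000)² + (−4.20000)² + (+6.90000)² + (−15.23000)² + (−6.20000)² + (+13.87000)² + (−3.22000)² + (+0.32000)² + (+4.18000)² = 608.64340
Variance = 608.64340 / 9 = 67.62704
SE* = √67.62704

SE* = 8.2236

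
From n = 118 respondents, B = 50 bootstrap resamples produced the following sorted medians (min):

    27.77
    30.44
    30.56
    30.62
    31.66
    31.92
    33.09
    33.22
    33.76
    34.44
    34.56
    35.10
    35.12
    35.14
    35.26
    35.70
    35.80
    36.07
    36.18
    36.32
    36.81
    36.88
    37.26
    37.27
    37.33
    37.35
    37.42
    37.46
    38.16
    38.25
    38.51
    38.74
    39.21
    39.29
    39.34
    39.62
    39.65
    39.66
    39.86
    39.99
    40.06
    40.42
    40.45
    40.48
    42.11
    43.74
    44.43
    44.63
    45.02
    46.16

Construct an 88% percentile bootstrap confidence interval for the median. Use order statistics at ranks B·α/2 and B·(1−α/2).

α = 0.12; lower rank = 50 × 0.060 = 3; upper rank = 50 × 0.940 = 47.
The 3rd smallest replicate is 30.56; the 47th is 44.43.

(30.56, 44.43)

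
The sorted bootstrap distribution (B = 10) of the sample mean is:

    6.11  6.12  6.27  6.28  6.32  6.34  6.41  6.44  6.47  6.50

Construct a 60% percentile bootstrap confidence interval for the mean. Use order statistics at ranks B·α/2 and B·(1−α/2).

(6.12, 6.44)

α = 0.40; lower rank = 10 × 0.200 = 2; upper rank = 10 × 0.800 = 8.
The 2nd smallest replicate is 6.12; the 8th is 6.44.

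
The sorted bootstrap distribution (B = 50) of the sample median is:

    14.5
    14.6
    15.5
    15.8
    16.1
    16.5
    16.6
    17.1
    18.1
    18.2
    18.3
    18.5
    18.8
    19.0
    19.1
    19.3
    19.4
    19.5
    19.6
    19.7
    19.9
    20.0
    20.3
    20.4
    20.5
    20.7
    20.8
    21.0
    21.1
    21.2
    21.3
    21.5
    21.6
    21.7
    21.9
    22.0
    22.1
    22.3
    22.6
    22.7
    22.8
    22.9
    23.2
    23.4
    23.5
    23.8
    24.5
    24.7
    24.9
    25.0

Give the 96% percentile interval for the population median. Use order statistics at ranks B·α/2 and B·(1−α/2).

(14.5, 24.9)

α = 0.04; lower rank = 50 × 0.020 = 1; upper rank = 50 × 0.980 = 49.
The 1st smallest replicate is 14.5; the 49th is 24.9.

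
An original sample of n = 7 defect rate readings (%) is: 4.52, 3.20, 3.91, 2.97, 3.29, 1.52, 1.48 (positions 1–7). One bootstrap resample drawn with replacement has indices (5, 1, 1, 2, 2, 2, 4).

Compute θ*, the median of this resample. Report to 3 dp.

θ* = 3.200

Resample values: 3.29, 4.52, 4.52, 3.20, 3.20, 3.20, 2.97.
Sorted: 2.97, 3.20, 3.20, 3.20, 3.29, 4.52, 4.52
Median = middle value = 3.200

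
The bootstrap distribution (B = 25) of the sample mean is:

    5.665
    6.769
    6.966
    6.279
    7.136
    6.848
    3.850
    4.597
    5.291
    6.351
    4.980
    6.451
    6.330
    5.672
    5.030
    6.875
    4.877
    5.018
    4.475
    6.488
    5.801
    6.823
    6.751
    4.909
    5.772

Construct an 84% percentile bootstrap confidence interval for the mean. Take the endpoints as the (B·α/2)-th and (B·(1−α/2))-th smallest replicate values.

(4.475, 6.875)

Sorted replicates: 3.850, 4.475, 4.597, 4.877, 4.909, 4.980, 5.018, 5.030, 5.291, 5.665, 5.672, 5.772, 5.801, 6.279, 6.330, 6.351, 6.451, 6.488, 6.751, 6.769, 6.823, 6.848, 6.875, 6.966, 7.136
α = 0.16; lower rank = 25 × 0.080 = 2; upper rank = 25 × 0.920 = 23.
The 2nd smallest replicate is 4.475; the 23rd is 6.875.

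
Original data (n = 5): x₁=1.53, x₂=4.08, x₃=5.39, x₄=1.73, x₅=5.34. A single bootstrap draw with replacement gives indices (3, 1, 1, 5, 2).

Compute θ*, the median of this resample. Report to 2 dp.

θ* = 4.08

Resample values: 5.39, 1.53, 1.53, 5.34, 4.08.
Sorted: 1.53, 1.53, 4.08, 5.34, 5.39
Median = middle value = 4.08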